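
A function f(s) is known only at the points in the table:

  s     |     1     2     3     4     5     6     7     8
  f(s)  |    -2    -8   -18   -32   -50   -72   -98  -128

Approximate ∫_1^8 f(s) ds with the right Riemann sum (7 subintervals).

Δs = 1.
Sum = 1·[(-8) + (-18) + (-32) + (-50) + (-72) + (-98) + (-128)] = -406.

-406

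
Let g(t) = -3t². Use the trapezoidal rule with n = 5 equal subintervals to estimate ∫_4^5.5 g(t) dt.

-102.4425

Δt = (5.5 − 4)/5 = 0.3.
g(4) = -48, g(4.3) = -55.47, g(4.6) = -63.48, g(4.9) = -72.03, g(5.2) = -81.12, g(5.5) = -90.75.
T_5 = (Δt/2)·[g(t_0) + 2g(t_1) + ... + 2g(t_{4}) + g(t_5)].
Sum = -102.4425.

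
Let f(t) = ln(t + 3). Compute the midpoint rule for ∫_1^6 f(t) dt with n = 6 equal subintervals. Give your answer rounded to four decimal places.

Δt = (6 − 1)/6 = 5/6.
Midpoints: 17/12, 2.25, 37/12, 47/12, 4.75, 67/12.
f(17/12) ≈ 1.4854, f(2.25) ≈ 1.6582, f(37/12) ≈ 1.8056, f(47/12) ≈ 1.9339, f(4.75) ≈ 2.0477, f(67/12) ≈ 2.1498.
Sum = Δt · [f(17/12) + f(2.25) + f(37/12) + ...].
Sum ≈ 9.2338.

9.2338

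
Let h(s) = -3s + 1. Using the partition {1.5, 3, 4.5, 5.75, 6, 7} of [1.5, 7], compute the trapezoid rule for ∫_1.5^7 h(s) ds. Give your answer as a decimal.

-64.625

Subinterval widths: 1.5, 1.5, 1.25, 0.25, 1.
h(1.5) = -3.5, h(3) = -8, h(4.5) = -12.5, h(5.75) = -16.25, h(6) = -17, h(7) = -20.
On each subinterval the trapezoid contributes (Δs_i/2)·[h(s_{i-1}) + h(s_i)].
Sum = -64.625.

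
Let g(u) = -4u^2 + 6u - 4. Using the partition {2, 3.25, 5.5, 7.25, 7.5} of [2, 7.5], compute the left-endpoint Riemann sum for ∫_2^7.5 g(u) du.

Subinterval widths: 1.25, 2.25, 1.75, 0.25.
Left endpoints: 2, 3.25, 5.5, 7.25.
g(2) = -8, g(3.25) = -26.75, g(5.5) = -92, g(7.25) = -170.75.
Sum = Σ Δu_i · g(u_i).
Sum = -273.875.

-273.875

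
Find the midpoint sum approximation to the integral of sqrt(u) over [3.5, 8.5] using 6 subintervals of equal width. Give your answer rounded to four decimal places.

Δu = (8.5 − 3.5)/6 = 5/6.
Midpoints: 47/12, 4.75, 67/12, 77/12, 7.25, 97/12.
f(47/12) ≈ 1.9791, f(4.75) ≈ 2.1794, f(67/12) ≈ 2.3629, f(77/12) ≈ 2.5331, f(7.25) ≈ 2.6926, f(97/12) ≈ 2.8431.
Sum = Δu · [f(47/12) + f(4.75) + f(67/12) + ...].
Sum ≈ 12.1585.

12.1585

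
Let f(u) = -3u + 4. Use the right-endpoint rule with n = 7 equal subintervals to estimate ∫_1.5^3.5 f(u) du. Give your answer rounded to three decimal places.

-7.857

Δu = (3.5 − 1.5)/7 = 2/7.
Right endpoints: 25/14, 29/14, 33/14, 37/14, 41/14, 45/14, 3.5.
f(25/14) = -19/14, f(29/14) = -31/14, f(33/14) = -43/14, f(37/14) = -55/14, f(41/14) = -67/14, f(45/14) = -79/14, f(3.5) = -6.5.
Sum = Δu · [f(25/14) + f(29/14) + f(33/14) + ...].
Sum ≈ -7.857.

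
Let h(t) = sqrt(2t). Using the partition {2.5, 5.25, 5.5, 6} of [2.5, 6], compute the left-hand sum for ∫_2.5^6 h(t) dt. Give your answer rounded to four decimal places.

8.6176

Subinterval widths: 2.75, 0.25, 0.5.
Left endpoints: 2.5, 5.25, 5.5.
h(2.5) ≈ 2.2361, h(5.25) ≈ 3.2404, h(5.5) ≈ 3.3166.
Sum = Σ Δt_i · h(t_i).
Sum ≈ 8.6176.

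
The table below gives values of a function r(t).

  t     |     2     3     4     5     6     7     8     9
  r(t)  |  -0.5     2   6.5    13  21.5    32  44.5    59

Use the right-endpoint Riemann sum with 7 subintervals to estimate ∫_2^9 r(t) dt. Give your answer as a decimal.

Δt = 1.
Sum = 1·[2 + 6.5 + 13 + 21.5 + 32 + 44.5 + 59] = 178.5.

178.5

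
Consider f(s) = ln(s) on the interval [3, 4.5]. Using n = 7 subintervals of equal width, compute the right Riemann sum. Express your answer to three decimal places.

Δs = (4.5 − 3)/7 = 3/14.
Right endpoints: 45/14, 24/7, 51/14, 27/7, 57/14, 30/7, 4.5.
f(45/14) ≈ 1.168, f(24/7) ≈ 1.232, f(51/14) ≈ 1.293, f(27/7) ≈ 1.350, f(57/14) ≈ 1.404, f(30/7) ≈ 1.455, f(4.5) ≈ 1.504.
Sum = Δs · [f(45/14) + f(24/7) + f(51/14) + ...].
Sum ≈ 2.016.

2.016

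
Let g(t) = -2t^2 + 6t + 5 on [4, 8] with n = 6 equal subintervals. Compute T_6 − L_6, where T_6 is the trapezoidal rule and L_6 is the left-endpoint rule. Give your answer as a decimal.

-24

T_6 ≈ -135.259259.
L_6 ≈ -111.259259.
T_6 − L_6 = -24.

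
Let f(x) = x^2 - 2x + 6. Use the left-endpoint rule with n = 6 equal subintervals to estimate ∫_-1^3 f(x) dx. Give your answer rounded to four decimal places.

Δx = (3 − (-1))/6 = 2/3.
Left endpoints: -1, -1/3, 1/3, 1, 5/3, 7/3.
f(-1) = 9, f(-1/3) = 61/9, f(1/3) = 49/9, f(1) = 5, f(5/3) = 49/9, f(7/3) = 61/9.
Sum = Δx · [f(-1) + f(-1/3) + f(1/3) + ...].
Sum ≈ 25.6296.

25.6296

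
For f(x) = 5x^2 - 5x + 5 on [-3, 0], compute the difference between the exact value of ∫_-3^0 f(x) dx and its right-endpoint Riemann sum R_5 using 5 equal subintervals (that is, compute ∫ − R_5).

Exact integral: ∫_-3^0 f(x) dx = 82.5.
R_5 = 65.4.
Error = 82.5 − 65.4 = 17.1.

17.1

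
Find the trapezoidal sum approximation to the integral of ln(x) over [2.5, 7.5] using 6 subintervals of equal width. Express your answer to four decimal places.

Δx = (7.5 − 2.5)/6 = 5/6.
f(2.5) ≈ 0.9163, f(10/3) ≈ 1.2040, f(25/6) ≈ 1.4271, f(5) ≈ 1.6094, f(35/6) ≈ 1.7636, f(20/3) ≈ 1.8971, f(7.5) ≈ 2.0149.
T_6 = (Δx/2)·[f(x_0) + 2f(x_1) + ... + 2f(x_{5}) + f(x_6)].
Sum ≈ 7.8057.

7.8057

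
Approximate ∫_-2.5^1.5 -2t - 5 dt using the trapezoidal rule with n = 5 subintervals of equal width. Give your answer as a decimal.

-16

Δt = (1.5 − (-2.5))/5 = 0.8.
f(-2.5) = 0, f(-1.7) = -1.6, f(-0.9) = -3.2, f(-0.1) = -4.8, f(0.7) = -6.4, f(1.5) = -8.
T_5 = (Δt/2)·[f(t_0) + 2f(t_1) + ... + 2f(t_{4}) + f(t_5)].
Sum = -16.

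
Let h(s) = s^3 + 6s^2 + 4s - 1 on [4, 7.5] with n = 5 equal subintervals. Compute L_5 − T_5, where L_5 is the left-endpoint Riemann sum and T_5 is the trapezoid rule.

L_5 = 1311.73.
T_5 = 1526.41125.
L_5 − T_5 = -214.68125.

-214.68125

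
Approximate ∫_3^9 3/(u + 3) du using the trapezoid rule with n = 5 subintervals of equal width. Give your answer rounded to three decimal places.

Δu = (9 − 3)/5 = 1.2.
f(3) = 0.5, f(4.2) = 5/12, f(5.4) = 5/14, f(6.6) = 0.3125, f(7.8) = 5/18, f(9) = 0.25.
T_5 = (Δu/2)·[f(u_0) + 2f(u_1) + ... + 2f(u_{4}) + f(u_5)].
Sum ≈ 2.087.

2.087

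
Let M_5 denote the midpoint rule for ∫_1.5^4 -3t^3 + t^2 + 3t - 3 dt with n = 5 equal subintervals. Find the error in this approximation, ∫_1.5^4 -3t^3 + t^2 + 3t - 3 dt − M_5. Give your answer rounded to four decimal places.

Exact integral: ∫_1.5^4 f(t) dt ≈ -154.869792.
M_5 = -153.6328125.
Error ≈ -154.869792 − (-153.6328125) ≈ -1.2370.

-1.2370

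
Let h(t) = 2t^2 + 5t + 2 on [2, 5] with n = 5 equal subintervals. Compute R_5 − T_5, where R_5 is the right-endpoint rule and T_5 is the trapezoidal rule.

17.1

R_5 = 153.96.
T_5 = 136.86.
R_5 − T_5 = 17.1.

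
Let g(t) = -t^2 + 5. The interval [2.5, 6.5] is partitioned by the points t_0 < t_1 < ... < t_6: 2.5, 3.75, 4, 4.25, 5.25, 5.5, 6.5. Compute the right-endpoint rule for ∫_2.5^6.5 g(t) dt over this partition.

-83.46875

Subinterval widths: 1.25, 0.25, 0.25, 1, 0.25, 1.
Right endpoints: 3.75, 4, 4.25, 5.25, 5.5, 6.5.
g(3.75) = -9.0625, g(4) = -11, g(4.25) = -13.0625, g(5.25) = -22.5625, g(5.5) = -25.25, g(6.5) = -37.25.
Sum = Σ Δt_i · g(t_i).
Sum = -83.46875.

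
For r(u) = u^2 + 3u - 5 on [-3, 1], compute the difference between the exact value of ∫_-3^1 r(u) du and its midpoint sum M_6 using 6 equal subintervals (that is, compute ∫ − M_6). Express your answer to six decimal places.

Exact integral: ∫_-3^1 r(u) du ≈ -22.66666667.
M_6 ≈ -22.81481481.
Error ≈ -22.66666667 − (-22.81481481) ≈ 0.148148.

0.148148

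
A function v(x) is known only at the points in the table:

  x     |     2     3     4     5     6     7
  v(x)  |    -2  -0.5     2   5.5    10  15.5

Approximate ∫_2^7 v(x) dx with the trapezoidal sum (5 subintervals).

23.75

Δx = 1.
T_5 = (1/2)·[(-2) + 2·(-0.5) + 2·2 + 2·5.5 + 2·10 + 15.5] = 23.75.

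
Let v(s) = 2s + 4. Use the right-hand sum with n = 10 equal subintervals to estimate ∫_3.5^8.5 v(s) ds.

82.5

Δs = (8.5 − 3.5)/10 = 0.5.
Right endpoints: 4, 4.5, 5, 5.5, 6, 6.5, 7, 7.5, 8, 8.5.
v(4) = 12, v(4.5) = 13, v(5) = 14, v(5.5) = 15, v(6) = 16, v(6.5) = 17, v(7) = 18, v(7.5) = 19, v(8) = 20, v(8.5) = 21.
Sum = Δs · [v(4) + v(4.5) + v(5) + ...].
Sum = 82.5.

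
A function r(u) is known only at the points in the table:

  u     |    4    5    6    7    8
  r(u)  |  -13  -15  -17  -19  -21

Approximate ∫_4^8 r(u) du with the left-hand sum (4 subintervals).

-64

Δu = 1.
Sum = 1·[(-13) + (-15) + (-17) + (-19)] = -64.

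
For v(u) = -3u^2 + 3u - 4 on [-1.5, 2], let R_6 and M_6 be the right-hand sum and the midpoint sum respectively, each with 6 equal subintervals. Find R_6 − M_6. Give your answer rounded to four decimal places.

R_6 ≈ -21.814236.
M_6 ≈ -22.452257.
R_6 − M_6 ≈ 0.6380.

0.6380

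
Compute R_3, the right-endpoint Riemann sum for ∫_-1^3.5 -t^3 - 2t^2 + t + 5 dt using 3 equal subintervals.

-94.5

Δt = (3.5 − (-1))/3 = 1.5.
Right endpoints: 0.5, 2, 3.5.
f(0.5) = 4.875, f(2) = -9, f(3.5) = -58.875.
Sum = Δt · [f(0.5) + f(2) + f(3.5)].
Sum = -94.5.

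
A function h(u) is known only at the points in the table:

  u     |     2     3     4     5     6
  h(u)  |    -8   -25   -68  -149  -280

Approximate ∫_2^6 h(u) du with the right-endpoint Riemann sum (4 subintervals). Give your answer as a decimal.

-522

Δu = 1.
Sum = 1·[(-25) + (-68) + (-149) + (-280)] = -522.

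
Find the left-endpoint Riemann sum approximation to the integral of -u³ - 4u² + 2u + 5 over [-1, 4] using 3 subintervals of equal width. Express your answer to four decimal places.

-34.2593

Δu = (4 − (-1))/3 = 5/3.
Left endpoints: -1, 2/3, 7/3.
f(-1) = 0, f(2/3) = 115/27, f(7/3) = -670/27.
Sum = Δu · [f(-1) + f(2/3) + f(7/3)].
Sum ≈ -34.2593.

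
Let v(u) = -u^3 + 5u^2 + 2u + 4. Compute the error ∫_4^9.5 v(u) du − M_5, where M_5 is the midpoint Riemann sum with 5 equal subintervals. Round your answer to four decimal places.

Exact integral: ∫_4^9.5 v(u) du ≈ -553.723958.
M_5 = -545.2665625.
Error ≈ -553.723958 − (-545.2665625) ≈ -8.4574.

-8.4574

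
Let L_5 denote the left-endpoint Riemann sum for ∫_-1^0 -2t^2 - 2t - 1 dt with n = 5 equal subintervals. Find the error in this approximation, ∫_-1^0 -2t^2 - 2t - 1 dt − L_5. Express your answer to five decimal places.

Exact integral: ∫_-1^0 f(t) dt ≈ -0.6666667.
L_5 = -0.68.
Error ≈ -0.6666667 − (-0.68) ≈ 0.01333.

0.01333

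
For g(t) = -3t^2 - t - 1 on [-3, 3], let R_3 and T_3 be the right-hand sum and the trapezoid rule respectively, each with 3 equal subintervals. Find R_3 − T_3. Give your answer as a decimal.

R_3 = -78.
T_3 = -72.
R_3 − T_3 = -6.

-6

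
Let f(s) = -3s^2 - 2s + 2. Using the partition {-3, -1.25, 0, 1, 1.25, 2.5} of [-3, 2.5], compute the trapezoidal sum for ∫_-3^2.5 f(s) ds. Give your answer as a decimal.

-34.015625

Subinterval widths: 1.75, 1.25, 1, 0.25, 1.25.
f(-3) = -19, f(-1.25) = -0.1875, f(0) = 2, f(1) = -3, f(1.25) = -5.1875, f(2.5) = -21.75.
On each subinterval the trapezoid contributes (Δs_i/2)·[f(s_{i-1}) + f(s_i)].
Sum = -34.015625.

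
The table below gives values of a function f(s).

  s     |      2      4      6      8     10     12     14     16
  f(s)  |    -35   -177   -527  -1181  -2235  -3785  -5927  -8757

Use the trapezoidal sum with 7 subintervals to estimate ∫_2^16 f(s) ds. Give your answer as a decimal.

-36456

Δs = 2.
T_7 = (2/2)·[(-35) + 2·(-177) + 2·(-527) + 2·(-1181) + 2·(-2235) + 2·(-3785) + 2·(-5927) + (-8757)] = -36456.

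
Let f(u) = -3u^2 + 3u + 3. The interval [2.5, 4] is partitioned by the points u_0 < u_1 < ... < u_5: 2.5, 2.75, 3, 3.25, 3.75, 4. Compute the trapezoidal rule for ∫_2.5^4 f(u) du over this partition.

Subinterval widths: 0.25, 0.25, 0.25, 0.5, 0.25.
f(2.5) = -8.25, f(2.75) = -11.4375, f(3) = -15, f(3.25) = -18.9375, f(3.75) = -27.9375, f(4) = -33.
On each subinterval the trapezoid contributes (Δu_i/2)·[f(u_{i-1}) + f(u_i)].
Sum = -29.34375.

-29.34375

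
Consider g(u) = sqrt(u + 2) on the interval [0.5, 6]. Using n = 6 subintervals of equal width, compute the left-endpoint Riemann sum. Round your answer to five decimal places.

Δu = (6 − 0.5)/6 = 11/12.
Left endpoints: 0.5, 17/12, 7/3, 3.25, 25/6, 61/12.
g(0.5) ≈ 1.58114, g(17/12) ≈ 1.84842, g(7/3) ≈ 2.08167, g(3.25) ≈ 2.29129, g(25/6) ≈ 2.48328, g(61/12) ≈ 2.66145.
Sum = Δu · [g(0.5) + g(17/12) + g(7/3) + ...].
Sum ≈ 11.86831.

11.86831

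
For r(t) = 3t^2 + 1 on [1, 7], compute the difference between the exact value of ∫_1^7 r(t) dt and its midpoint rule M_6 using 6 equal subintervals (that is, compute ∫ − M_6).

Exact integral: ∫_1^7 r(t) dt = 348.
M_6 = 346.5.
Error = 348 − 346.5 = 1.5.

1.5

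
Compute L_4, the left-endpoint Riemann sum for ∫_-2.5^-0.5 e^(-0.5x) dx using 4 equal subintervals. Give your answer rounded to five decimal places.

Δx = (-0.5 − (-2.5))/4 = 0.5.
Left endpoints: -2.5, -2, -1.5, -1.
f(-2.5) ≈ 3.49034, f(-2) ≈ 2.71828, f(-1.5) ≈ 2.11700, f(-1) ≈ 1.64872.
Sum = Δx · [f(-2.5) + f(-2) + f(-1.5) + f(-1)].
Sum ≈ 4.98717.

4.98717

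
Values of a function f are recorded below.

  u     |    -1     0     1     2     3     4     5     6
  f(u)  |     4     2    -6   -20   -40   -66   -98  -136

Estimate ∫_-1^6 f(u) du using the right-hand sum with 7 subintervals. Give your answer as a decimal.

Δu = 1.
Sum = 1·[2 + (-6) + (-20) + (-40) + (-66) + (-98) + (-136)] = -364.

-364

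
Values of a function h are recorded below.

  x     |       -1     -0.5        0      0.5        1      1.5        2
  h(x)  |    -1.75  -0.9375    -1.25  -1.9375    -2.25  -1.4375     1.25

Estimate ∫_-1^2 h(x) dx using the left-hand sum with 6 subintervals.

-4.78125

Δx = 0.5.
Sum = 0.5·[(-1.75) + (-0.9375) + (-1.25) + (-1.9375) + (-2.25) + (-1.4375)] = -4.78125.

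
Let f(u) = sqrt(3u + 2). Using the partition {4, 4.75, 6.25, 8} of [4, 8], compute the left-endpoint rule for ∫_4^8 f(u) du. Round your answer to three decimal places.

Subinterval widths: 0.75, 1.5, 1.75.
Left endpoints: 4, 4.75, 6.25.
f(4) ≈ 3.742, f(4.75) ≈ 4.031, f(6.25) ≈ 4.555.
Sum = Σ Δu_i · f(u_i).
Sum ≈ 16.825.

16.825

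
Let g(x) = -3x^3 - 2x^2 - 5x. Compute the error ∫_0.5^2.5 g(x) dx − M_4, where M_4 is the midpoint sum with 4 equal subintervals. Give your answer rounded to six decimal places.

Exact integral: ∫_0.5^2.5 g(x) dx ≈ -54.58333333.
M_4 = -53.9375.
Error ≈ -54.58333333 − (-53.9375) ≈ -0.645833.

-0.645833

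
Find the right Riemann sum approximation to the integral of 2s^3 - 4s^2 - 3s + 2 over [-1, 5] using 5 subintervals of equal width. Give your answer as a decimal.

Δs = (5 − (-1))/5 = 1.2.
Right endpoints: 0.2, 1.4, 2.6, 3.8, 5.
f(0.2) = 1.256, f(1.4) = -4.552, f(2.6) = 2.312, f(3.8) = 42.584, f(5) = 137.
Sum = Δs · [f(0.2) + f(1.4) + f(2.6) + f(3.8) + f(5)].
Sum = 214.32.

214.32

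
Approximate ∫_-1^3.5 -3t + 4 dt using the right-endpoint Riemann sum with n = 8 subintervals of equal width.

-2.671875

Δt = (3.5 − (-1))/8 = 0.5625.
Right endpoints: -0.4375, 0.125, 0.6875, 1.25, 1.8125, 2.375, 2.9375, 3.5.
f(-0.4375) = 5.3125, f(0.125) = 3.625, f(0.6875) = 1.9375, f(1.25) = 0.25, f(1.8125) = -1.4375, f(2.375) = -3.125, f(2.9375) = -4.8125, f(3.5) = -6.5.
Sum = Δt · [f(-0.4375) + f(0.125) + f(0.6875) + ...].
Sum = -2.671875.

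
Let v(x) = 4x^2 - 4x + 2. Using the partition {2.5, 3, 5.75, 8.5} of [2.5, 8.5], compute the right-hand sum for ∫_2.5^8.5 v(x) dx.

1025.6875

Subinterval widths: 0.5, 2.75, 2.75.
Right endpoints: 3, 5.75, 8.5.
v(3) = 26, v(5.75) = 111.25, v(8.5) = 257.
Sum = Σ Δx_i · v(x_i).
Sum = 1025.6875.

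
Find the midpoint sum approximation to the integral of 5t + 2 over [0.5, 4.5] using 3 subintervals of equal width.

Δt = (4.5 − 0.5)/3 = 4/3.
Midpoints: 7/6, 2.5, 23/6.
f(7/6) = 47/6, f(2.5) = 14.5, f(23/6) = 127/6.
Sum = Δt · [f(7/6) + f(2.5) + f(23/6)].
Sum = 58.

58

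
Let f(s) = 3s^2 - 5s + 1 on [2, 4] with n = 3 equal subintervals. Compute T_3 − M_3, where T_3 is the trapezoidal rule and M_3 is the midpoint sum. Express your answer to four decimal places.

0.6667

T_3 ≈ 28.444444.
M_3 ≈ 27.777778.
T_3 − M_3 ≈ 0.6667.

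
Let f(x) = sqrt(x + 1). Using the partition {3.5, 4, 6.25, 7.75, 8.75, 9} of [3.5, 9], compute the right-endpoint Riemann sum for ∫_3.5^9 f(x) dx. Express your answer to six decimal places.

15.526473

Subinterval widths: 0.5, 2.25, 1.5, 1, 0.25.
Right endpoints: 4, 6.25, 7.75, 8.75, 9.
f(4) ≈ 2.236068, f(6.25) ≈ 2.692582, f(7.75) ≈ 2.958040, f(8.75) ≈ 3.122499, f(9) ≈ 3.162278.
Sum = Σ Δx_i · f(x_i).
Sum ≈ 15.526473.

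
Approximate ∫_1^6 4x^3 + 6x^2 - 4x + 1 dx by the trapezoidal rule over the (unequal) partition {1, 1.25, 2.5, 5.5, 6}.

Subinterval widths: 0.25, 1.25, 3, 0.5.
f(1) = 7, f(1.25) = 13.1875, f(2.5) = 91, f(5.5) = 826, f(6) = 1057.
On each subinterval the trapezoid contributes (Δx_i/2)·[f(x_{i-1}) + f(x_i)].
Sum = 1913.890625.

1913.890625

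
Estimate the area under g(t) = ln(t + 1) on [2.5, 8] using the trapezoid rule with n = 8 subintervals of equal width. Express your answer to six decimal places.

Δt = (8 − 2.5)/8 = 0.6875.
g(2.5) ≈ 1.252763, g(3.1875) ≈ 1.432104, g(3.875) ≈ 1.584120, g(4.5625) ≈ 1.716048, g(5.25) ≈ 1.832581, g(5.9375) ≈ 1.936941, g(6.625) ≈ 2.031432, g(7.3125) ≈ 2.117760, g(8) ≈ 2.197225.
T_8 = (Δt/2)·[g(t_0) + 2g(t_1) + ... + 2g(t_{7}) + g(t_8)].
Sum ≈ 9.883487.

9.883487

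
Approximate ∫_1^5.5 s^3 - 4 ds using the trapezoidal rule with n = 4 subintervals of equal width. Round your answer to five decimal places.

Δs = (5.5 − 1)/4 = 1.125.
f(1) = -3, f(2.125) = 2865/512, f(3.25) = 30.328125, f(4.375) = 40827/512, f(5.5) = 162.375.
T_4 = (Δs/2)·[f(s_0) + 2f(s_1) + 2f(s_2) + 2f(s_3) + f(s_4)].
Sum ≈ 219.77051.

219.77051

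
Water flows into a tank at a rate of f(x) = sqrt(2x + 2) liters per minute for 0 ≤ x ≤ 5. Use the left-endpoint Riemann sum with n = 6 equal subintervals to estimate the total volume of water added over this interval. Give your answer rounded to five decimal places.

12.03558

Δx = (5 − 0)/6 = 5/6.
Left endpoints: 0, 5/6, 5/3, 2.5, 10/3, 25/6.
f(0) ≈ 1.41421, f(5/6) ≈ 1.91485, f(5/3) ≈ 2.30940, f(2.5) ≈ 2.64575, f(10/3) ≈ 2.94392, f(25/6) ≈ 3.21455.
Sum = Δx · [f(0) + f(5/6) + f(5/3) + ...].
Sum ≈ 12.03558.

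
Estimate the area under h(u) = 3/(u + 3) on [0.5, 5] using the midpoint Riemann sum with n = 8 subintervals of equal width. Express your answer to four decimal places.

Δu = (5 − 0.5)/8 = 0.5625.
Midpoints: 0.78125, 1.34375, 1.90625, 2.46875, 3.03125, 3.59375, 4.15625, 4.71875.
h(0.78125) = 96/121, h(1.34375) = 96/139, h(1.90625) = 96/157, h(2.46875) = 96/175, h(3.03125) = 96/193, h(3.59375) = 96/211, h(4.15625) = 96/229, h(4.71875) = 96/247.
Sum = Δu · [h(0.78125) + h(1.34375) + h(1.90625) + ...].
Sum ≈ 2.4774.

2.4774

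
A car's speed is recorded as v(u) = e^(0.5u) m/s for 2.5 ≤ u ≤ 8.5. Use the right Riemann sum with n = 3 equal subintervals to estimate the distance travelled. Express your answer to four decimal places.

Δu = (8.5 − 2.5)/3 = 2.
Right endpoints: 4.5, 6.5, 8.5.
v(4.5) ≈ 9.4877, v(6.5) ≈ 25.7903, v(8.5) ≈ 70.1054.
Sum = Δu · [v(4.5) + v(6.5) + v(8.5)].
Sum ≈ 210.7670.

210.7670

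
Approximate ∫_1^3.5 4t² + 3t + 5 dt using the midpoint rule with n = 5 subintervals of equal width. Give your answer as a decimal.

85

Δt = (3.5 − 1)/5 = 0.5.
Midpoints: 1.25, 1.75, 2.25, 2.75, 3.25.
f(1.25) = 15, f(1.75) = 22.5, f(2.25) = 32, f(2.75) = 43.5, f(3.25) = 57.
Sum = Δt · [f(1.25) + f(1.75) + f(2.25) + f(2.75) + f(3.25)].
Sum = 85.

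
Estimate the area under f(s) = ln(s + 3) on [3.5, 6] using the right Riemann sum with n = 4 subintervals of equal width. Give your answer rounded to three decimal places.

5.209

Δs = (6 − 3.5)/4 = 0.625.
Right endpoints: 4.125, 4.75, 5.375, 6.
f(4.125) ≈ 1.964, f(4.75) ≈ 2.048, f(5.375) ≈ 2.125, f(6) ≈ 2.197.
Sum = Δs · [f(4.125) + f(4.75) + f(5.375) + f(6)].
Sum ≈ 5.209.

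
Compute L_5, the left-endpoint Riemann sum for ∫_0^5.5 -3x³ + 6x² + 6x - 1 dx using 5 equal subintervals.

-132.55

Δx = (5.5 − 0)/5 = 1.1.
Left endpoints: 0, 1.1, 2.2, 3.3, 4.4.
f(0) = -1, f(1.1) = 8.867, f(2.2) = 9.296, f(3.3) = -23.671, f(4.4) = -113.992.
Sum = Δx · [f(0) + f(1.1) + f(2.2) + f(3.3) + f(4.4)].
Sum = -132.55.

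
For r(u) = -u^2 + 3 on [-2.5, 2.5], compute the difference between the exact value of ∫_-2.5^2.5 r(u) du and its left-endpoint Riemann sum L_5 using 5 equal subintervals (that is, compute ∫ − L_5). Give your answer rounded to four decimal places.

Exact integral: ∫_-2.5^2.5 r(u) du ≈ 4.583333.
L_5 = 3.75.
Error ≈ 4.583333 − 3.75 ≈ 0.8333.

0.8333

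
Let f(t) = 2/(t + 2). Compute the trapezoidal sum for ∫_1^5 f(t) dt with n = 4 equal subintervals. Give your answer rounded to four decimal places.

1.7095

Δt = (5 − 1)/4 = 1.
f(1) = 2/3, f(2) = 0.5, f(3) = 0.4, f(4) = 1/3, f(5) = 2/7.
T_4 = (Δt/2)·[f(t_0) + 2f(t_1) + 2f(t_2) + 2f(t_3) + f(t_4)].
Sum ≈ 1.7095.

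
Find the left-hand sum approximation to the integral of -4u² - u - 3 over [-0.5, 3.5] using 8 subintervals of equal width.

Δu = (3.5 − (-0.5))/8 = 0.5.
Left endpoints: -0.5, 0, 0.5, 1, 1.5, 2, 2.5, 3.
f(-0.5) = -3.5, f(0) = -3, f(0.5) = -4.5, f(1) = -8, f(1.5) = -13.5, f(2) = -21, f(2.5) = -30.5, f(3) = -42.
Sum = Δu · [f(-0.5) + f(0) + f(0.5) + ...].
Sum = -63.

-63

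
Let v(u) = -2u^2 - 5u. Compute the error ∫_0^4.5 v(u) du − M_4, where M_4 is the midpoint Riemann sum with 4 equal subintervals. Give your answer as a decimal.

Exact integral: ∫_0^4.5 v(u) du = -111.375.
M_4 = -110.42578125.
Error = -111.375 − (-110.42578125) = -0.94921875.

-0.94921875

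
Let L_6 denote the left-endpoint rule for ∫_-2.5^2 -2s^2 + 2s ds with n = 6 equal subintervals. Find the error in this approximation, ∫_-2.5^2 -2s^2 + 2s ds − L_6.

Exact integral: ∫_-2.5^2 f(s) ds = -18.
L_6 = -23.90625.
Error = -18 − (-23.90625) = 5.90625.

5.90625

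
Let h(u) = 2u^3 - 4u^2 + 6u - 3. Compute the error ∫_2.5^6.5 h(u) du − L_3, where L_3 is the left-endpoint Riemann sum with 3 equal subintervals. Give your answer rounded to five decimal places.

Exact integral: ∫_2.5^6.5 h(u) du ≈ 623.6666667.
L_3 ≈ 385.5925926.
Error ≈ 623.6666667 − 385.5925926 ≈ 238.07407.

238.07407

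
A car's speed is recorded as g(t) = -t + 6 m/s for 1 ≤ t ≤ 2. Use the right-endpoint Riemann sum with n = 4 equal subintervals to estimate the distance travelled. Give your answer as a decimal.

4.375

Δt = (2 − 1)/4 = 0.25.
Right endpoints: 1.25, 1.5, 1.75, 2.
g(1.25) = 4.75, g(1.5) = 4.5, g(1.75) = 4.25, g(2) = 4.
Sum = Δt · [g(1.25) + g(1.5) + g(1.75) + g(2)].
Sum = 4.375.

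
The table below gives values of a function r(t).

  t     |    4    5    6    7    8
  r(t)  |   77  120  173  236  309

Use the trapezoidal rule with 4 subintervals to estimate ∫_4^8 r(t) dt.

Δt = 1.
T_4 = (1/2)·[77 + 2·120 + 2·173 + 2·236 + 309] = 722.

722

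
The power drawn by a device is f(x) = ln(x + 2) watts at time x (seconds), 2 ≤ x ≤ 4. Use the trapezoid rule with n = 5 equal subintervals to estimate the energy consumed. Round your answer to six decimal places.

Δx = (4 − 2)/5 = 0.4.
f(2) ≈ 1.386294, f(2.4) ≈ 1.481605, f(2.8) ≈ 1.568616, f(3.2) ≈ 1.648659, f(3.6) ≈ 1.722767, f(4) ≈ 1.791759.
T_5 = (Δx/2)·[f(x_0) + 2f(x_1) + ... + 2f(x_{4}) + f(x_5)].
Sum ≈ 3.204269.

3.204269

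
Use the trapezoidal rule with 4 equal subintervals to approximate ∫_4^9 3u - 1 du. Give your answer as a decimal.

92.5

Δu = (9 − 4)/4 = 1.25.
f(4) = 11, f(5.25) = 14.75, f(6.5) = 18.5, f(7.75) = 22.25, f(9) = 26.
T_4 = (Δu/2)·[f(u_0) + 2f(u_1) + 2f(u_2) + 2f(u_3) + f(u_4)].
Sum = 92.5.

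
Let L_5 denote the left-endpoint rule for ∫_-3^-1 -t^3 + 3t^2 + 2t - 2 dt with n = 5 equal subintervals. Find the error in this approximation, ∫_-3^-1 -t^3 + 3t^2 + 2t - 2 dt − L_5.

Exact integral: ∫_-3^-1 f(t) dt = 34.
L_5 = 43.68.
Error = 34 − 43.68 = -9.68.

-9.68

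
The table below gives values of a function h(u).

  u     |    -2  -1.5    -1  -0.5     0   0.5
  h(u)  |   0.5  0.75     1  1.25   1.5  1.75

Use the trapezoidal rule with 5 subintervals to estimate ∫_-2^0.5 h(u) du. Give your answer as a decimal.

Δu = 0.5.
T_5 = (0.5/2)·[0.5 + 2·0.75 + 2·1 + 2·1.25 + 2·1.5 + 1.75] = 2.8125.

2.8125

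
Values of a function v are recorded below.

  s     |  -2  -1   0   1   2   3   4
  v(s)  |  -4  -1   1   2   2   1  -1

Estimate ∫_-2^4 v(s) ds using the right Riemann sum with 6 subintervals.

4

Δs = 1.
Sum = 1·[(-1) + 1 + 2 + 2 + 1 + (-1)] = 4.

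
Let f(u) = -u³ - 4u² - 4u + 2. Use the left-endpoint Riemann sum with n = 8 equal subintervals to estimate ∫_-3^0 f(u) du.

Δu = (0 − (-3))/8 = 0.375.
Left endpoints: -3, -2.625, -2.25, -1.875, -1.5, -1.125, -0.75, -0.375.
f(-3) = 5, f(-2.625) = 1549/512, f(-2.25) = 2.140625, f(-1.875) = 1039/512, f(-1.5) = 2.375, f(-1.125) = 1465/512, f(-0.75) = 3.171875, f(-0.375) = 1531/512.
Sum = Δu · [f(-3) + f(-2.625) + f(-2.25) + ...].
Sum = 8.84765625.

8.84765625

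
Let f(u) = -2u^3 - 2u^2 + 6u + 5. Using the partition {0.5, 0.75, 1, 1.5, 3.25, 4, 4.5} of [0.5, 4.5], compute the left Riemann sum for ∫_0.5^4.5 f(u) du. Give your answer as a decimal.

Subinterval widths: 0.25, 0.25, 0.5, 1.75, 0.75, 0.5.
Left endpoints: 0.5, 0.75, 1, 1.5, 3.25, 4.
f(0.5) = 7.25, f(0.75) = 7.53125, f(1) = 7, f(1.5) = 2.75, f(3.25) = -65.28125, f(4) = -131.
Sum = Σ Δu_i · f(u_i).
Sum = -102.453125.

-102.453125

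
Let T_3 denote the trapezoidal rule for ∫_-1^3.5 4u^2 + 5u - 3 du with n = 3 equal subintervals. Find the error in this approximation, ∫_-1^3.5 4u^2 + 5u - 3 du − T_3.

-6.75

Exact integral: ∫_-1^3.5 f(u) du = 73.125.
T_3 = 79.875.
Error = 73.125 − 79.875 = -6.75.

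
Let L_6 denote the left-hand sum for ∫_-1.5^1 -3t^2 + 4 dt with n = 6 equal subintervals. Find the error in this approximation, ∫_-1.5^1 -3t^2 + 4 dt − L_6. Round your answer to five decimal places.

Exact integral: ∫_-1.5^1 f(t) dt = 5.625.
L_6 ≈ 4.6267361.
Error ≈ 5.625 − 4.6267361 ≈ 0.99826.

0.99826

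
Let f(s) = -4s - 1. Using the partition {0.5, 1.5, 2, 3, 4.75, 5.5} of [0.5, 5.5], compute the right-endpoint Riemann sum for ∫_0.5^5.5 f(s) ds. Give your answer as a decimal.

Subinterval widths: 1, 0.5, 1, 1.75, 0.75.
Right endpoints: 1.5, 2, 3, 4.75, 5.5.
f(1.5) = -7, f(2) = -9, f(3) = -13, f(4.75) = -20, f(5.5) = -23.
Sum = Σ Δs_i · f(s_i).
Sum = -76.75.

-76.75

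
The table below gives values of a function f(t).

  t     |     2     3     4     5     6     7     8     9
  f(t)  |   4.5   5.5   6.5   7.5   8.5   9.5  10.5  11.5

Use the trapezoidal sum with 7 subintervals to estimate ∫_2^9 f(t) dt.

56

Δt = 1.
T_7 = (1/2)·[4.5 + 2·5.5 + 2·6.5 + 2·7.5 + 2·8.5 + 2·9.5 + 2·10.5 + 11.5] = 56.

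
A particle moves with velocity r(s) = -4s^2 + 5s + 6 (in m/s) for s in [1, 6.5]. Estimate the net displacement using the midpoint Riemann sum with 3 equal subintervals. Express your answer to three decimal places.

-222.546

Δs = (6.5 − 1)/3 = 11/6.
Midpoints: 23/12, 3.75, 67/12.
r(23/12) = 8/9, r(3.75) = -31.5, r(67/12) = -817/9.
Sum = Δs · [r(23/12) + r(3.75) + r(67/12)].
Sum ≈ -222.546.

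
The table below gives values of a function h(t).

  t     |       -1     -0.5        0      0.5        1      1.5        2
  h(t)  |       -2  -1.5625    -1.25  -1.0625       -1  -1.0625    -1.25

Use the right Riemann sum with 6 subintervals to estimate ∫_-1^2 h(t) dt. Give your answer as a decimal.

-3.59375

Δt = 0.5.
Sum = 0.5·[(-1.5625) + (-1.25) + (-1.0625) + (-1) + (-1.0625) + (-1.25)] = -3.59375.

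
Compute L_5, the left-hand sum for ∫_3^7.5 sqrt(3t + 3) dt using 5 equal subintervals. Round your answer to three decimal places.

Δt = (7.5 − 3)/5 = 0.9.
Left endpoints: 3, 3.9, 4.8, 5.7, 6.6.
f(3) ≈ 3.464, f(3.9) ≈ 3.834, f(4.8) ≈ 4.171, f(5.7) ≈ 4.483, f(6.6) ≈ 4.775.
Sum = Δt · [f(3) + f(3.9) + f(4.8) + f(5.7) + f(6.6)].
Sum ≈ 18.655.

18.655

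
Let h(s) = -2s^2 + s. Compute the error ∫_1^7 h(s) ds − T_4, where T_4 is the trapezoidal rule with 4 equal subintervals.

4.5

Exact integral: ∫_1^7 h(s) ds = -204.
T_4 = -208.5.
Error = -204 − (-208.5) = 4.5.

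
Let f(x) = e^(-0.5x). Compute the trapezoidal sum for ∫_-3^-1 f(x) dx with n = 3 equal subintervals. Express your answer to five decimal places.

Δx = (-1 − (-3))/3 = 2/3.
f(-3) ≈ 4.48169, f(-7/3) ≈ 3.21127, f(-5/3) ≈ 2.30098, f(-1) ≈ 1.64872.
T_3 = (Δx/2)·[f(x_0) + 2f(x_1) + 2f(x_2) + f(x_3)].
Sum ≈ 5.71830.

5.71830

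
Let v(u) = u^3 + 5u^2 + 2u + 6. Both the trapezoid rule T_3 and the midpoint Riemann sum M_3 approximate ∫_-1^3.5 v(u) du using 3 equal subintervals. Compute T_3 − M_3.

T_3 = 163.40625.
M_3 = 141.2578125.
T_3 − M_3 = 22.1484375.

22.1484375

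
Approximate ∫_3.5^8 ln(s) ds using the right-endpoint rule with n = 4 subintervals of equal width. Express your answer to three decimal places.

8.199

Δs = (8 − 3.5)/4 = 1.125.
Right endpoints: 4.625, 5.75, 6.875, 8.
f(4.625) ≈ 1.531, f(5.75) ≈ 1.749, f(6.875) ≈ 1.928, f(8) ≈ 2.079.
Sum = Δs · [f(4.625) + f(5.75) + f(6.875) + f(8)].
Sum ≈ 8.199.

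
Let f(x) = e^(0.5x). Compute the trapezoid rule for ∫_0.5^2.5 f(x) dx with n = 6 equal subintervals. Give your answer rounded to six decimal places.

Δx = (2.5 − 0.5)/6 = 1/3.
f(0.5) ≈ 1.284025, f(5/6) ≈ 1.516897, f(7/6) ≈ 1.792002, f(1.5) ≈ 2.117000, f(11/6) ≈ 2.500940, f(13/6) ≈ 2.954512, f(2.5) ≈ 3.490343.
T_6 = (Δx/2)·[f(x_0) + 2f(x_1) + ... + 2f(x_{5}) + f(x_6)].
Sum ≈ 4.422845.

4.422845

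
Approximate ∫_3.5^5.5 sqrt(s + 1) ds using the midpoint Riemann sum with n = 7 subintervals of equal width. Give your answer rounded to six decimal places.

Δs = (5.5 − 3.5)/7 = 2/7.
Midpoints: 51/14, 55/14, 59/14, 4.5, 67/14, 71/14, 75/14.
f(51/14) ≈ 2.154729, f(55/14) ≈ 2.220039, f(59/14) ≈ 2.283481, f(4.5) ≈ 2.345208, f(67/14) ≈ 2.405351, f(71/14) ≈ 2.464027, f(75/14) ≈ 2.521338.
Sum = Δs · [f(51/14) + f(55/14) + f(59/14) + ...].
Sum ≈ 4.684049.

4.684049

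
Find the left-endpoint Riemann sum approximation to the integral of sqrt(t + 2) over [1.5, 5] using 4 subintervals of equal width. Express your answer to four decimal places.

Δt = (5 − 1.5)/4 = 0.875.
Left endpoints: 1.5, 2.375, 3.25, 4.125.
f(1.5) ≈ 1.8708, f(2.375) ≈ 2.0917, f(3.25) ≈ 2.2913, f(4.125) ≈ 2.4749.
Sum = Δt · [f(1.5) + f(2.375) + f(3.25) + f(4.125)].
Sum ≈ 7.6376.

7.6376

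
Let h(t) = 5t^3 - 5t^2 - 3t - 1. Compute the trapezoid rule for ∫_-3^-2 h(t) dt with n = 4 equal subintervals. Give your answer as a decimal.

Δt = (-2 − (-3))/4 = 0.25.
h(-3) = -172, h(-2.75) = -134.546875, h(-2.5) = -102.875, h(-2.25) = -76.515625, h(-2) = -55.
T_4 = (Δt/2)·[h(t_0) + 2h(t_1) + 2h(t_2) + 2h(t_3) + h(t_4)].
Sum = -106.859375.

-106.859375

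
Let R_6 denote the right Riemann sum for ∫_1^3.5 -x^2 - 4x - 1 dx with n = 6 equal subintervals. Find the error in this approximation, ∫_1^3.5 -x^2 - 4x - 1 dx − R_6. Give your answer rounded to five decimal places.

4.49942

Exact integral: ∫_1^3.5 f(x) dx ≈ -38.9583333.
R_6 ≈ -43.4577546.
Error ≈ -38.9583333 − (-43.4577546) ≈ 4.49942.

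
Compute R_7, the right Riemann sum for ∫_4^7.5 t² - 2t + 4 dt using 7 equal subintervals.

101.5

Δt = (7.5 − 4)/7 = 0.5.
Right endpoints: 4.5, 5, 5.5, 6, 6.5, 7, 7.5.
f(4.5) = 15.25, f(5) = 19, f(5.5) = 23.25, f(6) = 28, f(6.5) = 33.25, f(7) = 39, f(7.5) = 45.25.
Sum = Δt · [f(4.5) + f(5) + f(5.5) + ...].
Sum = 101.5.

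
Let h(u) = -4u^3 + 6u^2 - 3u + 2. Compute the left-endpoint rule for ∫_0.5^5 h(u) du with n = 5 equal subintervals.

Δu = (5 − 0.5)/5 = 0.9.
Left endpoints: 0.5, 1.4, 2.3, 3.2, 4.1.
h(0.5) = 1.5, h(1.4) = -1.416, h(2.3) = -21.828, h(3.2) = -77.232, h(4.1) = -185.124.
Sum = Δu · [h(0.5) + h(1.4) + h(2.3) + h(3.2) + h(4.1)].
Sum = -255.69.

-255.69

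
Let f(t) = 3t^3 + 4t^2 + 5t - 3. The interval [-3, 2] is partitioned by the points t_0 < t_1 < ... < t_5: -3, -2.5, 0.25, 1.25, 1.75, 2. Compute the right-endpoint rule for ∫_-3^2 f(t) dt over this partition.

Subinterval widths: 0.5, 2.75, 1, 0.5, 0.25.
Right endpoints: -2.5, 0.25, 1.25, 1.75, 2.
f(-2.5) = -37.375, f(0.25) = -1.453125, f(1.25) = 15.359375, f(1.75) = 34.078125, f(2) = 47.
Sum = Σ Δt_i · f(t_i).
Sum = 21.46484375.

21.46484375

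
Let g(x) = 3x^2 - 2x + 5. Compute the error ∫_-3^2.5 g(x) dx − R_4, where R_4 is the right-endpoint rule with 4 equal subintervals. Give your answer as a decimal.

Exact integral: ∫_-3^2.5 g(x) dx = 72.875.
R_4 = 64.83984375.
Error = 72.875 − 64.83984375 = 8.03515625.

8.03515625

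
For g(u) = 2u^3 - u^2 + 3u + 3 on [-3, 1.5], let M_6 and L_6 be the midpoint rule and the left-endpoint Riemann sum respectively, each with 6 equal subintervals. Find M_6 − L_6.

33.85546875

M_6 = -43.55859375.
L_6 = -77.4140625.
M_6 − L_6 = 33.85546875.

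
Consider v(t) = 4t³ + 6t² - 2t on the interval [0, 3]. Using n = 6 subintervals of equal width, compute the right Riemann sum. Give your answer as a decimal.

Δt = (3 − 0)/6 = 0.5.
Right endpoints: 0.5, 1, 1.5, 2, 2.5, 3.
v(0.5) = 1, v(1) = 8, v(1.5) = 24, v(2) = 52, v(2.5) = 95, v(3) = 156.
Sum = Δt · [v(0.5) + v(1) + v(1.5) + ...].
Sum = 168.

168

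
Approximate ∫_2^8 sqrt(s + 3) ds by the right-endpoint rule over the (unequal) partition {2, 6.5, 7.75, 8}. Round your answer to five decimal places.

18.79749

Subinterval widths: 4.5, 1.25, 0.25.
Right endpoints: 6.5, 7.75, 8.
f(6.5) ≈ 3.08221, f(7.75) ≈ 3.27872, f(8) ≈ 3.31662.
Sum = Σ Δs_i · f(s_i).
Sum ≈ 18.79749.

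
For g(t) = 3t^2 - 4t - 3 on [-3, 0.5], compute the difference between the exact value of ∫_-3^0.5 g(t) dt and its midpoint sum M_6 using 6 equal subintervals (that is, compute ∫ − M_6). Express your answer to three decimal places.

0.298

Exact integral: ∫_-3^0.5 g(t) dt = 34.125.
M_6 ≈ 33.82726.
Error ≈ 34.125 − 33.82726 ≈ 0.298.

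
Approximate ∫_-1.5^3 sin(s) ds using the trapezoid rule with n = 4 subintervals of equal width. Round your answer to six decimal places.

Δs = (3 − (-1.5))/4 = 1.125.
f(-1.5) ≈ -0.997495, f(-0.375) ≈ -0.366273, f(0.75) ≈ 0.681639, f(1.875) ≈ 0.954086, f(3) ≈ 0.141120.
T_4 = (Δs/2)·[f(s_0) + 2f(s_1) + 2f(s_2) + 2f(s_3) + f(s_4)].
Sum ≈ 0.946423.

0.946423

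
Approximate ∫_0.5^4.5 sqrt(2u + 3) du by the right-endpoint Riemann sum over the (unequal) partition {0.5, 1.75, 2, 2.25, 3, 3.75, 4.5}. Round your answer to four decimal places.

Subinterval widths: 1.25, 0.25, 0.25, 0.75, 0.75, 0.75.
Right endpoints: 1.75, 2, 2.25, 3, 3.75, 4.5.
f(1.75) ≈ 2.5495, f(2) ≈ 2.6458, f(2.25) ≈ 2.7386, f(3) ≈ 3.0000, f(3.75) ≈ 3.2404, f(4.5) ≈ 3.4641.
Sum = Σ Δu_i · f(u_i).
Sum ≈ 11.8113.

11.8113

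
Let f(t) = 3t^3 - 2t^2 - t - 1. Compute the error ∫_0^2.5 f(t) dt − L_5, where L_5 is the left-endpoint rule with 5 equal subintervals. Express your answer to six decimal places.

7.005208

Exact integral: ∫_0^2.5 f(t) dt ≈ 13.25520833.
L_5 = 6.25.
Error ≈ 13.25520833 − 6.25 ≈ 7.005208.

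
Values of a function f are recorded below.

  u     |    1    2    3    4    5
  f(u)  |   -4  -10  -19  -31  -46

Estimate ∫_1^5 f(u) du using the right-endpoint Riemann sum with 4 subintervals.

Δu = 1.
Sum = 1·[(-10) + (-19) + (-31) + (-46)] = -106.

-106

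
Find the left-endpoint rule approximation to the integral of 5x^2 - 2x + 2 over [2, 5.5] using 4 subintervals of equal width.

192.58203125

Δx = (5.5 − 2)/4 = 0.875.
Left endpoints: 2, 2.875, 3.75, 4.625.
f(2) = 18, f(2.875) = 37.578125, f(3.75) = 64.8125, f(4.625) = 99.703125.
Sum = Δx · [f(2) + f(2.875) + f(3.75) + f(4.625)].
Sum = 192.58203125.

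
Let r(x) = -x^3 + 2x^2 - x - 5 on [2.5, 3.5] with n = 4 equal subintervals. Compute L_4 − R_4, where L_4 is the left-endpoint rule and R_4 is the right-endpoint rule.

4.0625

L_4 = -15.625.
R_4 = -19.6875.
L_4 − R_4 = 4.0625.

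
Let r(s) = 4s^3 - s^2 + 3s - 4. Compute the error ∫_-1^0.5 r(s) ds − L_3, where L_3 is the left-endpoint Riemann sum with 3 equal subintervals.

2.6875

Exact integral: ∫_-1^0.5 r(s) ds = -8.4375.
L_3 = -11.125.
Error = -8.4375 − (-11.125) = 2.6875.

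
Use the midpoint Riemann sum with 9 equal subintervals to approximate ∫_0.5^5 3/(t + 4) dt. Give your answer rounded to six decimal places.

2.078287

Δt = (5 − 0.5)/9 = 0.5.
Midpoints: 0.75, 1.25, 1.75, 2.25, 2.75, 3.25, 3.75, 4.25, 4.75.
f(0.75) = 12/19, f(1.25) = 4/7, f(1.75) = 12/23, f(2.25) = 0.48, f(2.75) = 4/9, f(3.25) = 12/29, f(3.75) = 12/31, f(4.25) = 4/11, f(4.75) = 12/35.
Sum = Δt · [f(0.75) + f(1.25) + f(1.75) + ...].
Sum ≈ 2.078287.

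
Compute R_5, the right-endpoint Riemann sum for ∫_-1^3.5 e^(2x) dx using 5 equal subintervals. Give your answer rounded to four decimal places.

1182.2771

Δx = (3.5 − (-1))/5 = 0.9.
Right endpoints: -0.1, 0.8, 1.7, 2.6, 3.5.
f(-0.1) ≈ 0.8187, f(0.8) ≈ 4.9530, f(1.7) ≈ 29.9641, f(2.6) ≈ 181.2722, f(3.5) ≈ 1096.6332.
Sum = Δx · [f(-0.1) + f(0.8) + f(1.7) + f(2.6) + f(3.5)].
Sum ≈ 1182.2771.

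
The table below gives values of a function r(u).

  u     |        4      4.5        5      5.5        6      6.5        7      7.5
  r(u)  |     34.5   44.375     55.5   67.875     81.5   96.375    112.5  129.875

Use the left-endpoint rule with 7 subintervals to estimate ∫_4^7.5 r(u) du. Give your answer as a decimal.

Δu = 0.5.
Sum = 0.5·[34.5 + 44.375 + 55.5 + 67.875 + 81.5 + 96.375 + 112.5] = 246.3125.

246.3125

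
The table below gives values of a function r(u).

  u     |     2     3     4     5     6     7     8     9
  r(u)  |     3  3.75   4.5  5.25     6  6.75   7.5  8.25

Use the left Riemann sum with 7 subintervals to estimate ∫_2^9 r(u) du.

Δu = 1.
Sum = 1·[3 + 3.75 + 4.5 + 5.25 + 6 + 6.75 + 7.5] = 36.75.

36.75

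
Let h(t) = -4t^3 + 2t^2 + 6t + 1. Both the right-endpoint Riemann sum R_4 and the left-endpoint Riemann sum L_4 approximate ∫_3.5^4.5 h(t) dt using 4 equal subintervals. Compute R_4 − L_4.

R_4 = -224.6875.
L_4 = -181.9375.
R_4 − L_4 = -42.75.

-42.75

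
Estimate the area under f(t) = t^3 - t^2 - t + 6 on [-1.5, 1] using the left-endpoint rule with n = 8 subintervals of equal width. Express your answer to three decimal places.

Δt = (1 − (-1.5))/8 = 0.3125.
Left endpoints: -1.5, -1.1875, -0.875, -0.5625, -0.25, 0.0625, 0.375, 0.6875.
f(-1.5) = 1.875, f(-1.1875) = 16805/4096, f(-0.875) = 2785/512, f(-0.5625) = 24855/4096, f(-0.25) = 6.171875, f(0.0625) = 24305/4096, f(0.375) = 2835/512, f(0.6875) = 21155/4096.
Sum = Δt · [f(-1.5) + f(-1.1875) + f(-0.875) + ...].
Sum ≈ 12.592.

12.592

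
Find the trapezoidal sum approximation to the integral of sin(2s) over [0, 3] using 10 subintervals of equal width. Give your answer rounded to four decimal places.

0.0193

Δs = (3 − 0)/10 = 0.3.
f(0) ≈ 0.0000, f(0.3) ≈ 0.5646, f(0.6) ≈ 0.9320, f(0.9) ≈ 0.9738, f(1.2) ≈ 0.6755, f(1.5) ≈ 0.1411, f(1.8) ≈ -0.4425, f(2.1) ≈ -0.8716, f(2.4) ≈ -0.9962, f(2.7) ≈ -0.7728, f(3) ≈ -0.2794.
T_10 = (Δs/2)·[f(s_0) + 2f(s_1) + ... + 2f(s_{9}) + f(s_10)].
Sum ≈ 0.0193.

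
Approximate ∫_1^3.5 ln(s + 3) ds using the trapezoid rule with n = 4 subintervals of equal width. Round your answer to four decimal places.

4.1184

Δs = (3.5 − 1)/4 = 0.625.
f(1) ≈ 1.3863, f(1.625) ≈ 1.5315, f(2.25) ≈ 1.6582, f(2.875) ≈ 1.7707, f(3.5) ≈ 1.8718.
T_4 = (Δs/2)·[f(s_0) + 2f(s_1) + 2f(s_2) + 2f(s_3) + f(s_4)].
Sum ≈ 4.1184.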